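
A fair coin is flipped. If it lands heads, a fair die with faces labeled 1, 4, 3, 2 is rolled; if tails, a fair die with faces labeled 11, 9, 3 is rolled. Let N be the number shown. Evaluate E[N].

61/12

E[N | heads] = (1+4+3+2)/4 = 5/2.
E[N | tails] = (11+9+3)/3 = 23/3.
By the law of total expectation,
E[N] = (1/2)·(5/2) + (1/2)·(23/3) = 61/12.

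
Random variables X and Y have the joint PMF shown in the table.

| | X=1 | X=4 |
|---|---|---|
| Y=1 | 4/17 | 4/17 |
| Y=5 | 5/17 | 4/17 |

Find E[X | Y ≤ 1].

P(Y ≤ 1) = 8/17.
Σ X·P over the event = 1·(4/17) + 4·(4/17) = 20/17.
E[X | Y ≤ 1] = (20/17) / (8/17) = 5/2.

5/2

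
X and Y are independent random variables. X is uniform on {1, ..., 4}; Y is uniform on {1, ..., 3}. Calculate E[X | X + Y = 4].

2

Outcomes with X + Y = 4: (1,3), (2,2), (3,1), each with probability 1/12.
E[X | X + Y = 4] = (1 + 2 + 3) / 3 = 2.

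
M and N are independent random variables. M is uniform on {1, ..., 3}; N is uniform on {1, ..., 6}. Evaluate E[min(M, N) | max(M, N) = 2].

4/3

Outcomes with max(M, N) = 2: (1,2), (2,1), (2,2), each with probability 1/18.
E[min(M, N) | max(M, N) = 2] = (1 + 1 + 2) / 3 = 4/3.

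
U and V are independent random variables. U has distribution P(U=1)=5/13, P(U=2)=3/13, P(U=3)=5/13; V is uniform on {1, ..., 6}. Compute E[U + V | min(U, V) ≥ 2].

P(min(U, V) ≥ 2) = 20/39.
Summing (U+V)·P(x,y) over outcomes with min(U, V) ≥ 2 gives 265/78.
E[U + V | min(U, V) ≥ 2] = (265/78) / (20/39) = 53/8.

53/8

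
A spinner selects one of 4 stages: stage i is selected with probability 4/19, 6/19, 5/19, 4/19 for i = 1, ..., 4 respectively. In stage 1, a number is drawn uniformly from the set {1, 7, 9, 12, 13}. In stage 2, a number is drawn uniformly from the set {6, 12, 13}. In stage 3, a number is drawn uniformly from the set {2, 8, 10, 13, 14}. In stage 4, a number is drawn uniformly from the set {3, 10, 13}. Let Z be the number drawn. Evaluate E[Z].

2659/285

E[Z | stage 1] = (1+7+9+12+13)/5 = 42/5.
E[Z | stage 2] = (6+12+13)/3 = 31/3.
E[Z | stage 3] = (2+8+10+13+14)/5 = 47/5.
E[Z | stage 4] = (3+10+13)/3 = 26/3.
E[Z] = (4/19)·(42/5) + (6/19)·(31/3) + (5/19)·(47/5) + (4/19)·(26/3) = 2659/285.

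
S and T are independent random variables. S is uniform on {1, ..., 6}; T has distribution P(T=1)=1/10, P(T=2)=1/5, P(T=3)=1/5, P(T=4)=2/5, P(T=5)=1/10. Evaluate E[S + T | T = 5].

17/2

P(T = 5) = 1/10.
Summing (S+T)·P(x,y) over outcomes with T = 5 gives 17/20.
E[S + T | T = 5] = (17/20) / (1/10) = 17/2.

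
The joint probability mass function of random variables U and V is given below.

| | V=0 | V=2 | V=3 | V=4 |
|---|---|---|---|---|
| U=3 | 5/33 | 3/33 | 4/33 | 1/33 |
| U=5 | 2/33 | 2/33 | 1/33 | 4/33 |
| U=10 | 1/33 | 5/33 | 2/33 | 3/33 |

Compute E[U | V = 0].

35/8

P(V = 0) = 8/33.
Summing U·P(U=x,V=y) over the conditioning event gives 35/33.
E[U | V = 0] = (35/33) / (8/33) = 35/8.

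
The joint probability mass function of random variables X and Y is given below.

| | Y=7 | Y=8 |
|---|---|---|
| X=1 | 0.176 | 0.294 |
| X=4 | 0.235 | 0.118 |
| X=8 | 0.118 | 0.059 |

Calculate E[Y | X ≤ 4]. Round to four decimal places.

P(X ≤ 4) = 0.823.
Σ Y·P over the event = 7·(0.176) + 8·(0.294) + 7·(0.235) + 8·(0.118) = 6.173.
E[Y | X ≤ 4] = (6.173) / (0.823) = 7.5006.

7.5006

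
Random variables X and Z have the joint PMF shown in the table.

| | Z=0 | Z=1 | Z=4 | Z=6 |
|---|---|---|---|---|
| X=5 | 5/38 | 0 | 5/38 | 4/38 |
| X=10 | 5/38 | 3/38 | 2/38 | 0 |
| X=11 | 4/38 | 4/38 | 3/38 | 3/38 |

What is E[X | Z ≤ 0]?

P(Z ≤ 0) = 7/19.
Σ X·P over the event = 5·(5/38) + 10·(5/38) + 11·(4/38) = 119/38.
E[X | Z ≤ 0] = (119/38) / (7/19) = 17/2.

17/2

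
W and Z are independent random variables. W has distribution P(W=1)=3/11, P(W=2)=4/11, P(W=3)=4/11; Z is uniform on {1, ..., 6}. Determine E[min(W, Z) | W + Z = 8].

P(W + Z = 8) = 4/33.
Summing min(W,Z)·P(x,y) over outcomes with W + Z = 8 gives 10/33.
E[min(W, Z) | W + Z = 8] = (10/33) / (4/33) = 5/2.

5/2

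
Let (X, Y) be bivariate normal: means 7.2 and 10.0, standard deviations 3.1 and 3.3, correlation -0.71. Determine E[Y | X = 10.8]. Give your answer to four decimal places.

7.2791

The regression of Y on X has slope ρ·σ_Y/σ_X and passes through (μ_X, μ_Y).
E[Y | X=10.8] = 10.0 + (-0.71)·(3.3/3.1)·(10.8 − (7.2)) = 10.0 + (-0.75581)·(3.6) = 7.2791.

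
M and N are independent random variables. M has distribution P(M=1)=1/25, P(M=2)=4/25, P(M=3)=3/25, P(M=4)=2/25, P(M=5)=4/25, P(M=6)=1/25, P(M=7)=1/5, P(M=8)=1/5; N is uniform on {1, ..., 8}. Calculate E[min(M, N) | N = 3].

69/25

P(N = 3) = 1/8.
Summing min(M,N)·P(x,y) over outcomes with N = 3 gives 69/200.
E[min(M, N) | N = 3] = (69/200) / (1/8) = 69/25.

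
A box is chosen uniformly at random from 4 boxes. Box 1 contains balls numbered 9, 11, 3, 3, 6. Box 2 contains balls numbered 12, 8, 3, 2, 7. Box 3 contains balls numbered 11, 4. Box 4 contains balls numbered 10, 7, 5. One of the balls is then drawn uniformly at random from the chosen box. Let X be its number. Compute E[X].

E[X | box 1] = (9+11+3+3+6)/5 = 32/5.
E[X | box 2] = (12+8+3+2+7)/5 = 32/5.
E[X | box 3] = (11+4)/2 = 15/2.
E[X | box 4] = (10+7+5)/3 = 22/3.
E[X] = (1/4)·(32/5) + (1/4)·(32/5) + (1/4)·(15/2) + (1/4)·(22/3) = 829/120.

829/120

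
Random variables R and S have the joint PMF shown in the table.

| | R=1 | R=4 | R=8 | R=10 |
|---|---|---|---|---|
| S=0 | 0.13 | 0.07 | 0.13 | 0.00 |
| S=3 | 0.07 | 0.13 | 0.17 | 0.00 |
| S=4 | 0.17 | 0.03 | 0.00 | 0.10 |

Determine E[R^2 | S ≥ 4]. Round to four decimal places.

P(S ≥ 4) = 0.30.
Σ R^2·P over the event = 1·(0.17) + 16·(0.03) + 100·(0.10) = 10.65.
E[R^2 | S ≥ 4] = (10.65) / (0.30) = 35.5000.

35.5000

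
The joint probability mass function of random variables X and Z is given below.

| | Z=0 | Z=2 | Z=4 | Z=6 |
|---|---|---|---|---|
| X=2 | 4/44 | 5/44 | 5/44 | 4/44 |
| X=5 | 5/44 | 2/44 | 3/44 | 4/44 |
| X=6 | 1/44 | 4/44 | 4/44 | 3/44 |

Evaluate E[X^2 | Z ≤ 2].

391/21

P(Z ≤ 2) = 21/44.
Σ X^2·P over the event = 4·(4/44) + 4·(5/44) + 25·(5/44) + 25·(2/44) + 36·(1/44) + 36·(4/44) = 391/44.
E[X^2 | Z ≤ 2] = (391/44) / (21/44) = 391/21.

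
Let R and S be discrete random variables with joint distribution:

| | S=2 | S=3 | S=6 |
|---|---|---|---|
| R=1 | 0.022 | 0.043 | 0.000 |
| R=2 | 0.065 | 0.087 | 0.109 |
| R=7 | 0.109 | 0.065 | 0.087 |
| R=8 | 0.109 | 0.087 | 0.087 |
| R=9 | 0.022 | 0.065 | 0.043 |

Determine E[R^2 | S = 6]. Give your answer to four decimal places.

42.1779

P(S = 6) = 0.326.
Σ R^2·P over the event = 4·(0.109) + 49·(0.087) + 64·(0.087) + 81·(0.043) = 13.750.
E[R^2 | S = 6] = (13.750) / (0.326) = 42.1779.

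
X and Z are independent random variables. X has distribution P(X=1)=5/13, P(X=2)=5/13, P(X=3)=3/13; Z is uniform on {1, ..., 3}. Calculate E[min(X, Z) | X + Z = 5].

2

P(X + Z = 5) = 8/39.
Summing min(X,Z)·P(x,y) over outcomes with X + Z = 5 gives 16/39.
E[min(X, Z) | X + Z = 5] = (16/39) / (8/39) = 2.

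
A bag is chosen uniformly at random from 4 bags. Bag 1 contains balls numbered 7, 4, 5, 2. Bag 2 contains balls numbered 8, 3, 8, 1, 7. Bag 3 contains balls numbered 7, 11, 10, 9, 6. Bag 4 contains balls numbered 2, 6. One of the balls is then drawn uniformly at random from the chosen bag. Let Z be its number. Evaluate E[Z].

E[Z | bag 1] = (7+4+5+2)/4 = 9/2.
E[Z | bag 2] = (8+3+8+1+7)/5 = 27/5.
E[Z | bag 3] = (7+11+10+9+6)/5 = 43/5.
E[Z | bag 4] = (2+6)/2 = 4.
E[Z] = (1/4)·(9/2) + (1/4)·(27/5) + (1/4)·(43/5) + (1/4)·(4) = 45/8.

45/8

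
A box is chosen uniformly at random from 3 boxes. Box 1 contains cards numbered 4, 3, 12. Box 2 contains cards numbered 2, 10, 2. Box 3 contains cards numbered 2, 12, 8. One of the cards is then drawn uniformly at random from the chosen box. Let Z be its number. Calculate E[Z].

55/9

E[Z | box 1] = (4+3+12)/3 = 19/3.
E[Z | box 2] = (2+10+2)/3 = 14/3.
E[Z | box 3] = (2+12+8)/3 = 22/3.
E[Z] = (1/3)·(19/3) + (1/3)·(14/3) + (1/3)·(22/3) = 55/9.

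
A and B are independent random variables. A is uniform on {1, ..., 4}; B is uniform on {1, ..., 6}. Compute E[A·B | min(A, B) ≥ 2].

P(min(A, B) ≥ 2) = 5/8.
Summing AB·P(x,y) over outcomes with min(A, B) ≥ 2 gives 15/2.
E[A·B | min(A, B) ≥ 2] = (15/2) / (5/8) = 12.

12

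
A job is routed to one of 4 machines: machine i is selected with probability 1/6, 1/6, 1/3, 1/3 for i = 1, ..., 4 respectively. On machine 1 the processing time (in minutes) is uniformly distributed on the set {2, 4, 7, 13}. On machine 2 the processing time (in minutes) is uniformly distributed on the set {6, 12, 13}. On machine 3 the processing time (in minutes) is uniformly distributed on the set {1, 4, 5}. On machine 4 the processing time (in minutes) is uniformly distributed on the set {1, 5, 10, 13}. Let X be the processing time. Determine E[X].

19/3

E[X | machine 1] = (2+4+7+13)/4 = 13/2.
E[X | machine 2] = (6+12+13)/3 = 31/3.
E[X | machine 3] = (1+4+5)/3 = 10/3.
E[X | machine 4] = (1+5+10+13)/4 = 29/4.
E[X] = (1/6)·(13/2) + (1/6)·(31/3) + (1/3)·(10/3) + (1/3)·(29/4) = 19/3.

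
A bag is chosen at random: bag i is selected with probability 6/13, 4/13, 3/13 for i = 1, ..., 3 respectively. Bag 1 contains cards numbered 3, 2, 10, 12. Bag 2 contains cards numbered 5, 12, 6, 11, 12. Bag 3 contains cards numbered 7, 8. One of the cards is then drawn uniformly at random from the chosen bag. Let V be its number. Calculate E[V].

499/65

E[V | bag 1] = (3+2+10+12)/4 = 27/4.
E[V | bag 2] = (5+12+6+11+12)/5 = 46/5.
E[V | bag 3] = (7+8)/2 = 15/2.
By the law of total expectation,
E[V] = (6/13)·(27/4) + (4/13)·(46/5) + (3/13)·(15/2) = 499/65.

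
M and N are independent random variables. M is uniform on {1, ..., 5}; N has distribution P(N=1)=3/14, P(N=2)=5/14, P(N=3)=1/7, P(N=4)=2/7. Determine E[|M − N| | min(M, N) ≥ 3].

P(min(M, N) ≥ 3) = 9/35.
Summing |M−N|·P(x,y) over outcomes with min(M, N) ≥ 3 gives 1/5.
E[|M − N| | min(M, N) ≥ 3] = (1/5) / (9/35) = 7/9.

7/9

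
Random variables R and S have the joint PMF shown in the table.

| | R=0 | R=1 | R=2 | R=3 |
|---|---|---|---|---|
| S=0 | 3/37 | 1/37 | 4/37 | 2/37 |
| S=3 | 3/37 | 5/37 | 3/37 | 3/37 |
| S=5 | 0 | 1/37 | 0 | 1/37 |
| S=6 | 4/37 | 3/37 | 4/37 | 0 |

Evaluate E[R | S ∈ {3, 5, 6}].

P(S ∈ {3, 5, 6}) = 27/37.
Summing R·P(R=x,S=y) over the conditioning event gives 35/37.
E[R | S ∈ {3, 5, 6}] = (35/37) / (27/37) = 35/27.

35/27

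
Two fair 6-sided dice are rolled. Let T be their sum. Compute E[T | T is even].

7

P(T is even) = 1/2.
Σ over the event: 2·1/36 + 4·1/12 + 6·5/36 + 8·5/36 + 10·1/12 + 12·1/36 = 7/2.
E[T | T is even] = (7/2) / (1/2) = 7.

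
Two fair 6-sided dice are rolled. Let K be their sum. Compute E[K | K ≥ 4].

244/33

P(K ≥ 4) = 11/12.
E[K | K ≥ 4] = (61/9) / (11/12) = 244/33.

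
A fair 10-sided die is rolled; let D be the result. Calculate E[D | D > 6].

Given D > 6, D is equally likely to be any of {7, 8, 9, 10}.
E[D | D > 6] = (7 + 8 + 9 + 10) / 4 = 17/2.

17/2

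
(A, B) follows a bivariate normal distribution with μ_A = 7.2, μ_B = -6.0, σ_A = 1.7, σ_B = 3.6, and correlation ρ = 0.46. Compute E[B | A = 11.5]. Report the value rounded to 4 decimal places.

For a bivariate normal, E[B | A=x] = μ_B + ρ·(σ_B/σ_A)·(x − μ_A).
E[B | A=11.5] = -6.0 + (0.46)·(3.6/1.7)·(11.5 − (7.2)) = -6.0 + (0.97412)·(4.3) = -1.8113.

-1.8113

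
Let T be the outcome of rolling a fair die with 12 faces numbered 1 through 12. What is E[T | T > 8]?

21/2

Given T > 8, T is equally likely to be any of {9, 10, 11, 12}.
E[T | T > 8] = (9 + 10 + 11 + 12) / 4 = 21/2.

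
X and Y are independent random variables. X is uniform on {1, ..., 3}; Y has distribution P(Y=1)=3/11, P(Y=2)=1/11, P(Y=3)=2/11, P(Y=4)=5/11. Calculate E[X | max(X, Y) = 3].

P(max(X, Y) = 3) = 10/33.
Summing X·P(x,y) over outcomes with max(X, Y) = 3 gives 8/11.
E[X | max(X, Y) = 3] = (8/11) / (10/33) = 12/5.

12/5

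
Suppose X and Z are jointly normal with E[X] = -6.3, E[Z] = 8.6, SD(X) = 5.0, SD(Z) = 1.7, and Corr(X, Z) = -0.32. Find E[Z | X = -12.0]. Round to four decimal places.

9.2202

E[Z | X=x] = μ_Z + ρ(σ_Z/σ_X)(x − μ_X) for jointly normal variables.
E[Z | X=-12.0] = 8.6 + (-0.32)·(1.7/5.0)·(-12.0 − (-6.3)) = 8.6 + (-0.1088)·(-5.7) = 9.2202.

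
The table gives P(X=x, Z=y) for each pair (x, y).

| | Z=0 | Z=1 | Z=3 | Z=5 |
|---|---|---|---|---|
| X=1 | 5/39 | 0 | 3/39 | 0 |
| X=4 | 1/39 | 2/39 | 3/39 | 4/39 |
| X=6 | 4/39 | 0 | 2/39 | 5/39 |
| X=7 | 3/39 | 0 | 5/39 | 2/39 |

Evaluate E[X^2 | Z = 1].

P(Z = 1) = 2/39.
Summing X^2·P(X=x,Z=y) over the conditioning event gives 32/39.
E[X^2 | Z = 1] = (32/39) / (2/39) = 16.

16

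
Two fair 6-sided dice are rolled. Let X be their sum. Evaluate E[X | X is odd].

7

P(X is odd) = 1/2.
Σ over the event: 3·1/18 + 5·1/9 + 7·1/6 + 9·1/9 + 11·1/18 = 7/2.
E[X | X is odd] = (7/2) / (1/2) = 7.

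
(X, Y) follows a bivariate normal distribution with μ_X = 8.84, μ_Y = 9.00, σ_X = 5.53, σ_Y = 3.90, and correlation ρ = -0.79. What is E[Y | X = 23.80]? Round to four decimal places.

0.6651

E[Y | X=x] = μ_Y + ρ(σ_Y/σ_X)(x − μ_X) for jointly normal variables.
E[Y | X=23.80] = 9.00 + (-0.79)·(3.90/5.53)·(23.80 − (8.84)) = 9.00 + (-0.557143)·(14.96) = 0.6651.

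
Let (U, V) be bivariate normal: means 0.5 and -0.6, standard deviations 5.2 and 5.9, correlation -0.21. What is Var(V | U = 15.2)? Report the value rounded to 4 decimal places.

The conditional variance in a bivariate normal is σ_V²(1 − ρ²), independent of x.
Var(V | U=15.2) = (5.9)²·(1 − (-0.21)²) = 34.81·0.9559 = 33.2749.

33.2749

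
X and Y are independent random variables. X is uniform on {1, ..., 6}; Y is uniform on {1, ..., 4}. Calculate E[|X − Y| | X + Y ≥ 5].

19/9

P(X + Y ≥ 5) = 3/4.
Summing |X−Y|·P(x,y) over outcomes with X + Y ≥ 5 gives 19/12.
E[|X − Y| | X + Y ≥ 5] = (19/12) / (3/4) = 19/9.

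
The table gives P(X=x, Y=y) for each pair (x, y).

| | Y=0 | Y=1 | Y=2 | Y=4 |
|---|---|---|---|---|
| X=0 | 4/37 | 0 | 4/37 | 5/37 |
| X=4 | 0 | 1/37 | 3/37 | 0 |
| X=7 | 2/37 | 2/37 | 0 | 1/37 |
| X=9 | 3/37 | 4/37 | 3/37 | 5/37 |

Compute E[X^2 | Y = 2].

P(Y = 2) = 10/37.
Σ X^2·P over the event = 0·(4/37) + 16·(3/37) + 81·(3/37) = 291/37.
E[X^2 | Y = 2] = (291/37) / (10/37) = 291/10.

291/10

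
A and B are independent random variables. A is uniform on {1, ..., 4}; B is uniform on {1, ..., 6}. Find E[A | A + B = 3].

Outcomes with A + B = 3: (1,2), (2,1), each with probability 1/24.
E[A | A + B = 3] = (1 + 2) / 2 = 3/2.

3/2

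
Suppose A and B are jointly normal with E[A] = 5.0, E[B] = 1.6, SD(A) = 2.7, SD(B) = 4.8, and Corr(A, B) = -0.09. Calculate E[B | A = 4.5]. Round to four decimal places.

For a bivariate normal, E[B | A=x] = μ_B + ρ·(σ_B/σ_A)·(x − μ_A).
E[B | A=4.5] = 1.6 + (-0.09)·(4.8/2.7)·(4.5 − (5.0)) = 1.6 + (-0.16)·(-0.5) = 1.6800.

1.6800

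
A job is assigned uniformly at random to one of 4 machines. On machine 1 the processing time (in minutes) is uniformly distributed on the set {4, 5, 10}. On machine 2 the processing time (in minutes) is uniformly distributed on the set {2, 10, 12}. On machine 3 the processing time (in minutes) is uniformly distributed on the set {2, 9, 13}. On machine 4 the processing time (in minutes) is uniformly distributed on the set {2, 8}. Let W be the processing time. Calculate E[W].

41/6

E[W | machine 1] = (4+5+10)/3 = 19/3.
E[W | machine 2] = (2+10+12)/3 = 8.
E[W | machine 3] = (2+9+13)/3 = 8.
E[W | machine 4] = (2+8)/2 = 5.
By the law of total expectation,
E[W] = (1/4)·(19/3) + (1/4)·(8) + (1/4)·(8) + (1/4)·(5) = 41/6.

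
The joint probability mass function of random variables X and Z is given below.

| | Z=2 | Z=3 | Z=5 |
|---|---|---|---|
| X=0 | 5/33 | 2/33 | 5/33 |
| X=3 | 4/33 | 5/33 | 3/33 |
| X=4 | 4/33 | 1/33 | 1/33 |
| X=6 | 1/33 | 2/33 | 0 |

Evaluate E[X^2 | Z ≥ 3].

176/19

P(Z ≥ 3) = 19/33.
Σ X^2·P over the event = 0·(2/33) + 0·(5/33) + 9·(5/33) + 9·(3/33) + 16·(1/33) + 16·(1/33) + 36·(2/33) = 16/3.
E[X^2 | Z ≥ 3] = (16/3) / (19/33) = 176/19.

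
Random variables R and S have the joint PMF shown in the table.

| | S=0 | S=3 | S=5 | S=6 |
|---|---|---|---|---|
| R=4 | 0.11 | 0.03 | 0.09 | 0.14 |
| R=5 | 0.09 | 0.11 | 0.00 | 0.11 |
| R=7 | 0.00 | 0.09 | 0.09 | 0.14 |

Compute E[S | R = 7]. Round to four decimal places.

4.8750

P(R = 7) = 0.32.
Σ S·P over the event = 3·(0.09) + 5·(0.09) + 6·(0.14) = 1.56.
E[S | R = 7] = (1.56) / (0.32) = 4.8750.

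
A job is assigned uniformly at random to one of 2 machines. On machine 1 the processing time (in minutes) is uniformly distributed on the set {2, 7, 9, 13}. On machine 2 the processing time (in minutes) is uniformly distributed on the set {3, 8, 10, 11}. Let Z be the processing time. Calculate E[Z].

63/8

E[Z | machine 1] = (2+7+9+13)/4 = 31/4.
E[Z | machine 2] = (3+8+10+11)/4 = 8.
By the law of total expectation,
E[Z] = (1/2)·(31/4) + (1/2)·(8) = 63/8.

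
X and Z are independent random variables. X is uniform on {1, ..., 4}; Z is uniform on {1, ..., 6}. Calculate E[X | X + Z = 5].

5/2

Outcomes with X + Z = 5: (1,4), (2,3), (3,2), (4,1), each with probability 1/24.
E[X | X + Z = 5] = (1 + 2 + 3 + 4) / 4 = 5/2.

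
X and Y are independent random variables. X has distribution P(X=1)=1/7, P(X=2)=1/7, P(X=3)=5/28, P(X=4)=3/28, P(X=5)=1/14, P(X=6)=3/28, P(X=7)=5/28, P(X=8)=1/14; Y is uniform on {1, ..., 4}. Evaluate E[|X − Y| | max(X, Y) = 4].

P(max(X, Y) = 4) = 25/112.
Summing |X−Y|·P(x,y) over outcomes with max(X, Y) = 4 gives 43/112.
E[|X − Y| | max(X, Y) = 4] = (43/112) / (25/112) = 43/25.

43/25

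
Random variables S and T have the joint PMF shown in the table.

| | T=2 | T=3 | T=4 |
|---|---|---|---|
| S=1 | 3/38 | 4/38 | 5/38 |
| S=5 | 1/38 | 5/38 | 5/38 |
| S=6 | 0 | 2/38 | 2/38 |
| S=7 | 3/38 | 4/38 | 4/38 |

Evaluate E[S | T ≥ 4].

35/8

P(T ≥ 4) = 8/19.
Σ S·P over the event = 1·(5/38) + 5·(5/38) + 6·(2/38) + 7·(4/38) = 35/19.
E[S | T ≥ 4] = (35/19) / (8/19) = 35/8.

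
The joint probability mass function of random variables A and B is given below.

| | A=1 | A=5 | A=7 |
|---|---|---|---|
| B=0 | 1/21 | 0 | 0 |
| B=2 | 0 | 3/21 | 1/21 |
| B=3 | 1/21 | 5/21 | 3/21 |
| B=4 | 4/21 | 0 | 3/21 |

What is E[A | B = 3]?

47/9

P(B = 3) = 3/7.
Summing A·P(A=x,B=y) over the conditioning event gives 47/21.
E[A | B = 3] = (47/21) / (3/7) = 47/9.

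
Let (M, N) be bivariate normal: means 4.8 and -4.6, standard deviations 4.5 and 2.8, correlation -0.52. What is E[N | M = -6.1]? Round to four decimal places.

For a bivariate normal, E[N | M=x] = μ_N + ρ·(σ_N/σ_M)·(x − μ_M).
E[N | M=-6.1] = -4.6 + (-0.52)·(2.8/4.5)·(-6.1 − (4.8)) = -4.6 + (-0.32356)·(-10.9) = -1.0732.

-1.0732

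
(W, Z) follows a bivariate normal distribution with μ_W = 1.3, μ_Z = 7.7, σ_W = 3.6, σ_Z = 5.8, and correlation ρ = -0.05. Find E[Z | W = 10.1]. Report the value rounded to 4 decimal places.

6.9911

For a bivariate normal, E[Z | W=x] = μ_Z + ρ·(σ_Z/σ_W)·(x − μ_W).
E[Z | W=10.1] = 7.7 + (-0.05)·(5.8/3.6)·(10.1 − (1.3)) = 7.7 + (-0.080556)·(8.8) = 6.9911.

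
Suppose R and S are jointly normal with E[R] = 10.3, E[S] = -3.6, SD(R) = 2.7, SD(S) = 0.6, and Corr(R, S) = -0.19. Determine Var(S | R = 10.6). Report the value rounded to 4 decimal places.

For a bivariate normal, Var(S | R=x) = σ_S²(1 − ρ²).
Var(S | R=10.6) = (0.6)²·(1 − (-0.19)²) = 0.36·0.9639 = 0.3470.

0.3470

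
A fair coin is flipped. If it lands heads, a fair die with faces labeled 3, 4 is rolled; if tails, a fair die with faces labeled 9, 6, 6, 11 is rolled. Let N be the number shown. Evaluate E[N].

E[N | heads] = (3+4)/2 = 7/2.
E[N | tails] = (9+6+6+11)/4 = 8.
E[N] = (1/2)·(7/2) + (1/2)·(8) = 23/4.

23/4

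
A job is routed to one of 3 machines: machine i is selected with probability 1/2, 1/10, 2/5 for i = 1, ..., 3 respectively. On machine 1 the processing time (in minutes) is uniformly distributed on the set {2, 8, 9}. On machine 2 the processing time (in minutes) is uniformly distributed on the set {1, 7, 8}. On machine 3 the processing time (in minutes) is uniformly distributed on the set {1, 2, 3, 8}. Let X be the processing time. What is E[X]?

51/10

E[X | machine 1] = (2+8+9)/3 = 19/3.
E[X | machine 2] = (1+7+8)/3 = 16/3.
E[X | machine 3] = (1+2+3+8)/4 = 7/2.
E[X] = (1/2)·(19/3) + (1/10)·(16/3) + (2/5)·(7/2) = 51/10.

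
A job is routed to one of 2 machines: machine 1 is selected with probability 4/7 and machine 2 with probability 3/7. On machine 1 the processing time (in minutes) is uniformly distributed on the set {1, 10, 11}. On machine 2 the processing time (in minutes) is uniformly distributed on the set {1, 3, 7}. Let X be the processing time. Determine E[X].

121/21

E[X | machine 1] = (1+10+11)/3 = 22/3.
E[X | machine 2] = (1+3+7)/3 = 11/3.
E[X] = (4/7)·(22/3) + (3/7)·(11/3) = 121/21.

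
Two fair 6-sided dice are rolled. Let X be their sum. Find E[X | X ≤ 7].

16/3

P(X ≤ 7) = 7/12.
Σ over the event: 2·1/36 + 3·1/18 + 4·1/12 + 5·1/9 + 6·5/36 + 7·1/6 = 28/9.
E[X | X ≤ 7] = (28/9) / (7/12) = 16/3.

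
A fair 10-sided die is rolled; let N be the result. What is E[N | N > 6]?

Given N > 6, N is equally likely to be any of {7, 8, 9, 10}.
E[N | N > 6] = (7 + 8 + 9 + 10) / 4 = 17/2.

17/2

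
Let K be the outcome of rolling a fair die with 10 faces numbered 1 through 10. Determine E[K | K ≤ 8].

Given K ≤ 8, K is equally likely to be any of {1, 2, 3, 4, 5, 6, 7, 8}.
E[K | K ≤ 8] = (1 + 2 + 3 + 4 + 5 + 6 + 7 + 8) / 8 = 9/2.

9/2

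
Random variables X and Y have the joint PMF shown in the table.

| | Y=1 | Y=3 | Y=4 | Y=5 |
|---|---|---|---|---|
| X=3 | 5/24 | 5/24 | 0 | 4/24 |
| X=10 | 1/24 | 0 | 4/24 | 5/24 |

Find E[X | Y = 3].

3

P(Y = 3) = 5/24.
Summing X·P(X=x,Y=y) over the conditioning event gives 5/8.
E[X | Y = 3] = (5/8) / (5/24) = 3.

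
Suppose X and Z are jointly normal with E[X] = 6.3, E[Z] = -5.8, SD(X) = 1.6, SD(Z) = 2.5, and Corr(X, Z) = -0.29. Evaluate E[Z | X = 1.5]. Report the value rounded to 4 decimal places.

E[Z | X=x] = μ_Z + ρ(σ_Z/σ_X)(x − μ_X) for jointly normal variables.
E[Z | X=1.5] = -5.8 + (-0.29)·(2.5/1.6)·(1.5 − (6.3)) = -5.8 + (-0.45312)·(-4.8) = -3.6250.

-3.6250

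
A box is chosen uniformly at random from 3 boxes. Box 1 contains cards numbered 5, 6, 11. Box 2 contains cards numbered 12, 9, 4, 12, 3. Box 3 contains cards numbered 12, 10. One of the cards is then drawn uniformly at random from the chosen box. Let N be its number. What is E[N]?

79/9

E[N | box 1] = (5+6+11)/3 = 22/3.
E[N | box 2] = (12+9+4+12+3)/5 = 8.
E[N | box 3] = (12+10)/2 = 11.
E[N] = (1/3)·(22/3) + (1/3)·(8) + (1/3)·(11) = 79/9.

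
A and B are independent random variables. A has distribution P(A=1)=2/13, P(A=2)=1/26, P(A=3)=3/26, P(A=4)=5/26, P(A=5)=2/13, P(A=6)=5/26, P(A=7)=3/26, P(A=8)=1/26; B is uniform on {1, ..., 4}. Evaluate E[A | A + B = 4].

15/8

P(A + B = 4) = 1/13.
Summing A·P(x,y) over outcomes with A + B = 4 gives 15/104.
E[A | A + B = 4] = (15/104) / (1/13) = 15/8.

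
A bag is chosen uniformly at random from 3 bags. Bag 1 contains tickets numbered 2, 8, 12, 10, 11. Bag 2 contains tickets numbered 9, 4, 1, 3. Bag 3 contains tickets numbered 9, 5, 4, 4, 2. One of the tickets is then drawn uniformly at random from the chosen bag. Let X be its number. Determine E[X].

E[X | bag 1] = (2+8+12+10+11)/5 = 43/5.
E[X | bag 2] = (9+4+1+3)/4 = 17/4.
E[X | bag 3] = (9+5+4+4+2)/5 = 24/5.
By the law of total expectation,
E[X] = (1/3)·(43/5) + (1/3)·(17/4) + (1/3)·(24/5) = 353/60.

353/60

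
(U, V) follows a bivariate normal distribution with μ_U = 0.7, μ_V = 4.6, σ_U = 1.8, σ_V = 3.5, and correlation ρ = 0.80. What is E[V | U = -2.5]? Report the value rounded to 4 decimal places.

The regression of V on U has slope ρ·σ_V/σ_U and passes through (μ_U, μ_V).
E[V | U=-2.5] = 4.6 + (0.80)·(3.5/1.8)·(-2.5 − (0.7)) = 4.6 + (1.55556)·(-3.2) = -0.3778.

-0.3778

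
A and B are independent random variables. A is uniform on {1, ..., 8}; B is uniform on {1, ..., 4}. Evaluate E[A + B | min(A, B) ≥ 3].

P(min(A, B) ≥ 3) = 3/8.
Summing (A+B)·P(x,y) over outcomes with min(A, B) ≥ 3 gives 27/8.
E[A + B | min(A, B) ≥ 3] = (27/8) / (3/8) = 9.

9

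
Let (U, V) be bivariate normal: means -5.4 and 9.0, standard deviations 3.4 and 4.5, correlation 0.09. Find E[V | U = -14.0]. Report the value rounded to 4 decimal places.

For a bivariate normal, E[V | U=x] = μ_V + ρ·(σ_V/σ_U)·(x − μ_U).
E[V | U=-14.0] = 9.0 + (0.09)·(4.5/3.4)·(-14.0 − (-5.4)) = 9.0 + (0.11912)·(-8.6) = 7.9756.

7.9756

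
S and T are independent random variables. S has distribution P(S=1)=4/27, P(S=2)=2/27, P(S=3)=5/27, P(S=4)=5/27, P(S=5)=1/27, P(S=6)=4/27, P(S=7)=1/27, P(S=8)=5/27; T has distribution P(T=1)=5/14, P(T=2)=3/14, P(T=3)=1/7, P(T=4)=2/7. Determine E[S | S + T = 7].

P(S + T = 7) = 53/378.
Summing S·P(x,y) over outcomes with S + T = 7 gives 235/378.
E[S | S + T = 7] = (235/378) / (53/378) = 235/53.

235/53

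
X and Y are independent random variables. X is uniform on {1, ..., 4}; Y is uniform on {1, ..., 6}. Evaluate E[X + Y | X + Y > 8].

28/3

P(X + Y > 8) = 1/8.
Summing (X+Y)·P(x,y) over outcomes with X + Y > 8 gives 7/6.
E[X + Y | X + Y > 8] = (7/6) / (1/8) = 28/3.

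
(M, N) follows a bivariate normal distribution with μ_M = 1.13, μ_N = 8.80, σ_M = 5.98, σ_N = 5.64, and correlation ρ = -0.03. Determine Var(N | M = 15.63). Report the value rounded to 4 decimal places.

31.7810

The conditional variance in a bivariate normal is σ_N²(1 − ρ²), independent of x.
Var(N | M=15.63) = (5.64)²·(1 − (-0.03)²) = 31.8096·0.9991 = 31.7810.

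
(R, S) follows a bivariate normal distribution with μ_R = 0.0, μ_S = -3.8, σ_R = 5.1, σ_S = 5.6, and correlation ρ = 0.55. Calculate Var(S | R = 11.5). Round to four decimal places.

21.8736

For a bivariate normal, Var(S | R=x) = σ_S²(1 − ρ²).
Var(S | R=11.5) = (5.6)²·(1 − (0.55)²) = 31.36·0.6975 = 21.8736.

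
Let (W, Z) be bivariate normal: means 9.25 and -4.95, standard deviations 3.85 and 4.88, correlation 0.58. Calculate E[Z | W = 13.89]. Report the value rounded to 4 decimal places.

-1.5388

E[Z | W=x] = μ_Z + ρ(σ_Z/σ_W)(x − μ_W) for jointly normal variables.
E[Z | W=13.89] = -4.95 + (0.58)·(4.88/3.85)·(13.89 − (9.25)) = -4.95 + (0.73517)·(4.64) = -1.5388.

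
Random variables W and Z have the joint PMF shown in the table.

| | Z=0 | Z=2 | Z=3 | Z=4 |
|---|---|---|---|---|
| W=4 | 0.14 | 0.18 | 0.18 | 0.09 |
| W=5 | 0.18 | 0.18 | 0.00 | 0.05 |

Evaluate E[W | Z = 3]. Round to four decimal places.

P(Z = 3) = 0.18.
Summing W·P(W=x,Z=y) over the conditioning event gives 0.72.
E[W | Z = 3] = (0.72) / (0.18) = 4.0000.

4.0000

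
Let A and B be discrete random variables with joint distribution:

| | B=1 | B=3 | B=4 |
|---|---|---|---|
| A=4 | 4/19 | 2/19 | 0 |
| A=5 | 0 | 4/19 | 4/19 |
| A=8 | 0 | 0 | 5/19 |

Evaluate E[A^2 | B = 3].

22

P(B = 3) = 6/19.
Σ A^2·P over the event = 16·(2/19) + 25·(4/19) = 132/19.
E[A^2 | B = 3] = (132/19) / (6/19) = 22.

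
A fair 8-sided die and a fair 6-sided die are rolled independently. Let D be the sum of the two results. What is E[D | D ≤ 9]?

P(D ≤ 9) = 11/16.
Σ over the event: 2·1/48 + 3·1/24 + 4·1/16 + 5·1/12 + 6·5/48 + 7·1/8 + 8·1/8 + 9·1/8 = 107/24.
E[D | D ≤ 9] = (107/24) / (11/16) = 214/33.

214/33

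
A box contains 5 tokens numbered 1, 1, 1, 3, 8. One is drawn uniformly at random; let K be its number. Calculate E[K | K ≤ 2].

1

P(K ≤ 2) = 3/5.
Σ over the event: 1·3/5 = 3/5.
E[K | K ≤ 2] = (3/5) / (3/5) = 1.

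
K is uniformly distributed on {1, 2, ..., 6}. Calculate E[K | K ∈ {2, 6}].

4

P(K ∈ {2, 6}) = 1/3.
Σ over the event: 2·1/6 + 6·1/6 = 4/3.
E[K | K ∈ {2, 6}] = (4/3) / (1/3) = 4.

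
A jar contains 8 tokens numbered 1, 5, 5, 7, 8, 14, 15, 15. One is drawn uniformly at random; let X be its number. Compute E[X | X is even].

P(X is even) = 1/4.
Σ over the event: 8·1/8 + 14·1/8 = 11/4.
E[X | X is even] = (11/4) / (1/4) = 11.

11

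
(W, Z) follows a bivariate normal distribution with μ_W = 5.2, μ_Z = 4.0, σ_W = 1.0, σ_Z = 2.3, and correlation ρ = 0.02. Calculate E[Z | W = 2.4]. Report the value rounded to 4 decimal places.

3.8712

The regression of Z on W has slope ρ·σ_Z/σ_W and passes through (μ_W, μ_Z).
E[Z | W=2.4] = 4.0 + (0.02)·(2.3/1.0)·(2.4 − (5.2)) = 4.0 + (0.046)·(-2.8) = 3.8712.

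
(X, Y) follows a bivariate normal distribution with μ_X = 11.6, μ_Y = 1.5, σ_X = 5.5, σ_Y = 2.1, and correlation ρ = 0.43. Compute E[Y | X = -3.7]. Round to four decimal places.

E[Y | X=x] = μ_Y + ρ(σ_Y/σ_X)(x − μ_X) for jointly normal variables.
E[Y | X=-3.7] = 1.5 + (0.43)·(2.1/5.5)·(-3.7 − (11.6)) = 1.5 + (0.16418)·(-15.3) = -1.0120.

-1.0120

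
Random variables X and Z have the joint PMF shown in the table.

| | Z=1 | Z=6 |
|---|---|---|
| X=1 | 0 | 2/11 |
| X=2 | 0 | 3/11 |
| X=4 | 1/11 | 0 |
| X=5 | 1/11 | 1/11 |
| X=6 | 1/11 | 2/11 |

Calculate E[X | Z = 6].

25/8

P(Z = 6) = 8/11.
Σ X·P over the event = 1·(2/11) + 2·(3/11) + 5·(1/11) + 6·(2/11) = 25/11.
E[X | Z = 6] = (25/11) / (8/11) = 25/8.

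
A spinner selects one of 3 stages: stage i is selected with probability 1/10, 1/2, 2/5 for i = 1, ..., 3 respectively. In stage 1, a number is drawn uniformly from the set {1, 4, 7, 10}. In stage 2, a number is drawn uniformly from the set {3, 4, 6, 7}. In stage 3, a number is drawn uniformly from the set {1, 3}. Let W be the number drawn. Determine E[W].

E[W | stage 1] = (1+4+7+10)/4 = 11/2.
E[W | stage 2] = (3+4+6+7)/4 = 5.
E[W | stage 3] = (1+3)/2 = 2.
E[W] = (1/10)·(11/2) + (1/2)·(5) + (2/5)·(2) = 77/20.

77/20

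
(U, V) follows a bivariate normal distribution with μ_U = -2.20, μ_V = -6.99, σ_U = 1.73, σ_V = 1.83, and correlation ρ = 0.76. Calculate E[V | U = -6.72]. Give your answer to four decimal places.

The regression of V on U has slope ρ·σ_V/σ_U and passes through (μ_U, μ_V).
E[V | U=-6.72] = -6.99 + (0.76)·(1.83/1.73)·(-6.72 − (-2.20)) = -6.99 + (0.80393)·(-4.52) = -10.6238.

-10.6238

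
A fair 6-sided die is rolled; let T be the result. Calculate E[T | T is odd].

3

Given T is odd, T is equally likely to be any of {1, 3, 5}.
E[T | T is odd] = (1 + 3 + 5) / 3 = 3.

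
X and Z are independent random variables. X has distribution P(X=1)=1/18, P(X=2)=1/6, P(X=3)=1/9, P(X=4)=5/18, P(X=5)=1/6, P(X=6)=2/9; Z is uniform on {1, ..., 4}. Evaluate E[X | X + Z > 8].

63/11

P(X + Z > 8) = 11/72.
Summing X·P(x,y) over outcomes with X + Z > 8 gives 7/8.
E[X | X + Z > 8] = (7/8) / (11/72) = 63/11.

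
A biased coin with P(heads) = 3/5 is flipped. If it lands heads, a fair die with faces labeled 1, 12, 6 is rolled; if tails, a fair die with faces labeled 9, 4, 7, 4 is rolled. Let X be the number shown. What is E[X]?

E[X | heads] = (1+12+6)/3 = 19/3.
E[X | tails] = (9+4+7+4)/4 = 6.
E[X] = (3/5)·(19/3) + (2/5)·(6) = 31/5.

31/5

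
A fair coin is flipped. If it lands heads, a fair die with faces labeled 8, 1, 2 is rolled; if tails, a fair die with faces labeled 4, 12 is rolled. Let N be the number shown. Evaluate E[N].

E[N | heads] = (8+1+2)/3 = 11/3.
E[N | tails] = (4+12)/2 = 8.
E[N] = (1/2)·(11/3) + (1/2)·(8) = 35/6.

35/6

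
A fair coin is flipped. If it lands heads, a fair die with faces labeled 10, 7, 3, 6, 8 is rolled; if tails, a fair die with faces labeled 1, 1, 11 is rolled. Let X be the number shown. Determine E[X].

E[X | heads] = (10+7+3+6+8)/5 = 34/5.
E[X | tails] = (1+1+11)/3 = 13/3.
E[X] = (1/2)·(34/5) + (1/2)·(13/3) = 167/30.

167/30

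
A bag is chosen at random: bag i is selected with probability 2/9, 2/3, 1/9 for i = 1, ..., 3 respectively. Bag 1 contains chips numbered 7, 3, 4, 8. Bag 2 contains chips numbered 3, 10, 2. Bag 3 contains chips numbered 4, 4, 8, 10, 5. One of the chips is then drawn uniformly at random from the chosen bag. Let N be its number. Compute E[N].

E[N | bag 1] = (7+3+4+8)/4 = 11/2.
E[N | bag 2] = (3+10+2)/3 = 5.
E[N | bag 3] = (4+4+8+10+5)/5 = 31/5.
By the law of total expectation,
E[N] = (2/9)·(11/2) + (2/3)·(5) + (1/9)·(31/5) = 236/45.

236/45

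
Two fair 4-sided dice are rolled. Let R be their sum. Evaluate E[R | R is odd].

P(R is odd) = 1/2.
Σ over the event: 3·1/8 + 5·1/4 + 7·1/8 = 5/2.
E[R | R is odd] = (5/2) / (1/2) = 5.

5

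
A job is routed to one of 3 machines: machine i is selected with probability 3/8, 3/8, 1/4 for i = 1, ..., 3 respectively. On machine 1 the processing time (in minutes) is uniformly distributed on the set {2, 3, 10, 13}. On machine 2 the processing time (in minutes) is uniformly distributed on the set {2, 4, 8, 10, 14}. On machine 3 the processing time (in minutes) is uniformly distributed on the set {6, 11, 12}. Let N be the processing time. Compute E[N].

E[N | machine 1] = (2+3+10+13)/4 = 7.
E[N | machine 2] = (2+4+8+10+14)/5 = 38/5.
E[N | machine 3] = (6+11+12)/3 = 29/3.
By the law of total expectation,
E[N] = (3/8)·(7) + (3/8)·(38/5) + (1/4)·(29/3) = 947/120.

947/120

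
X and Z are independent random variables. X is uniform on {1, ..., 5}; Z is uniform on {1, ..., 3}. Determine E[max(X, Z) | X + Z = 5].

10/3

Outcomes with X + Z = 5: (2,3), (3,2), (4,1), each with probability 1/15.
E[max(X, Z) | X + Z = 5] = (3 + 3 + 4) / 3 = 10/3.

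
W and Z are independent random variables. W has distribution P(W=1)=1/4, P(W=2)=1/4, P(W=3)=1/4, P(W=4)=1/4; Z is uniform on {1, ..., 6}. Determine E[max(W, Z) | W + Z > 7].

16/3

P(W + Z > 7) = 1/4.
Summing max(W,Z)·P(x,y) over outcomes with W + Z > 7 gives 4/3.
E[max(W, Z) | W + Z > 7] = (4/3) / (1/4) = 16/3.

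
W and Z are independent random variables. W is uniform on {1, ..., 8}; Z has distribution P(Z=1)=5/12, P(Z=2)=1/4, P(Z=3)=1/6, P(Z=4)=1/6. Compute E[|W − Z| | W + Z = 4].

P(W + Z = 4) = 5/48.
Summing |W−Z|·P(x,y) over outcomes with W + Z = 4 gives 7/48.
E[|W − Z| | W + Z = 4] = (7/48) / (5/48) = 7/5.

7/5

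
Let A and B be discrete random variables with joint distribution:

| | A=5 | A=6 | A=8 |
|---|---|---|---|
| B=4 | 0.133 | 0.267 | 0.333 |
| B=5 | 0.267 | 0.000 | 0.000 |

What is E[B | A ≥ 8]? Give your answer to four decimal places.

P(A ≥ 8) = 0.333.
Summing B·P(A=x,B=y) over the conditioning event gives 1.332.
E[B | A ≥ 8] = (1.332) / (0.333) = 4.0000.

4.0000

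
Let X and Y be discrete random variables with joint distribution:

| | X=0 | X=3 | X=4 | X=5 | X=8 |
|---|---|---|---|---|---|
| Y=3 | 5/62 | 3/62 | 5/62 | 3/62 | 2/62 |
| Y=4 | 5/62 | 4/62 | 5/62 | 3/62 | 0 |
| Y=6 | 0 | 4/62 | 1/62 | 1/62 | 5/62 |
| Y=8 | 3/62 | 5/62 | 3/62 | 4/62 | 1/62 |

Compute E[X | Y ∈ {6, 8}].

P(Y ∈ {6, 8}) = 27/62.
Summing X·P(X=x,Y=y) over the conditioning event gives 58/31.
E[X | Y ∈ {6, 8}] = (58/31) / (27/62) = 116/27.

116/27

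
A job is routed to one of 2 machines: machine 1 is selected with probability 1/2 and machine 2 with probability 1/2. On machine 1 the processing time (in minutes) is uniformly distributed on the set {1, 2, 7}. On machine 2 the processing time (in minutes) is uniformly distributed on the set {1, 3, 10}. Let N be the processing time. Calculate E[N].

4

E[N | machine 1] = (1+2+7)/3 = 10/3.
E[N | machine 2] = (1+3+10)/3 = 14/3.
E[N] = (1/2)·(10/3) + (1/2)·(14/3) = 4.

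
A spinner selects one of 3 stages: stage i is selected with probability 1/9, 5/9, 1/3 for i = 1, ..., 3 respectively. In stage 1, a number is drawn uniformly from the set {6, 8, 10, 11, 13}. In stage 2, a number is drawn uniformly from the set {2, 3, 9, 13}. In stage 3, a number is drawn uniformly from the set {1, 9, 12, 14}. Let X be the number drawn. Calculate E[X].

469/60

E[X | stage 1] = (6+8+10+11+13)/5 = 48/5.
E[X | stage 2] = (2+3+9+13)/4 = 27/4.
E[X | stage 3] = (1+9+12+14)/4 = 9.
By the law of total expectation,
E[X] = (1/9)·(48/5) + (5/9)·(27/4) + (1/3)·(9) = 469/60.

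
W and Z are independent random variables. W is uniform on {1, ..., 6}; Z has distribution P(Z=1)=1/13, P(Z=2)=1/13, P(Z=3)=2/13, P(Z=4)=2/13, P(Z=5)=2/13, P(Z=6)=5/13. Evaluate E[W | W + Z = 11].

37/7

P(W + Z = 11) = 7/78.
Summing W·P(x,y) over outcomes with W + Z = 11 gives 37/78.
E[W | W + Z = 11] = (37/78) / (7/78) = 37/7.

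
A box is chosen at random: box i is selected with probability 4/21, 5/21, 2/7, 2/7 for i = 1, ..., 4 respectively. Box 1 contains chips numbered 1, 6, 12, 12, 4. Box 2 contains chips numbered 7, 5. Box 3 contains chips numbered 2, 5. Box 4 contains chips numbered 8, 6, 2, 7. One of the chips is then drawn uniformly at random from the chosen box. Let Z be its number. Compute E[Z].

227/42

E[Z | box 1] = (1+6+12+12+4)/5 = 7.
E[Z | box 2] = (7+5)/2 = 6.
E[Z | box 3] = (2+5)/2 = 7/2.
E[Z | box 4] = (8+6+2+7)/4 = 23/4.
By the law of total expectation,
E[Z] = (4/21)·(7) + (5/21)·(6) + (2/7)·(7/2) + (2/7)·(23/4) = 227/42.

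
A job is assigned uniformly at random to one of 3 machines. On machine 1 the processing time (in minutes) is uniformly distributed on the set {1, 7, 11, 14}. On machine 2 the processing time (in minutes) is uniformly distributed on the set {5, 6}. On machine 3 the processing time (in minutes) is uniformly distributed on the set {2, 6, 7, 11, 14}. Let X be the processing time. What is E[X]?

29/4

E[X | machine 1] = (1+7+11+14)/4 = 33/4.
E[X | machine 2] = (5+6)/2 = 11/2.
E[X | machine 3] = (2+6+7+11+14)/5 = 8.
By the law of total expectation,
E[X] = (1/3)·(33/4) + (1/3)·(11/2) + (1/3)·(8) = 29/4.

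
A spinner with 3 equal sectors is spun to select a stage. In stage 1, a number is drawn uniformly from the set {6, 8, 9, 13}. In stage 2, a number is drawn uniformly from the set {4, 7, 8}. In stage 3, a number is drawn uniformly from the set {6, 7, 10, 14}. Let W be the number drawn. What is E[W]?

E[W | stage 1] = (6+8+9+13)/4 = 9.
E[W | stage 2] = (4+7+8)/3 = 19/3.
E[W | stage 3] = (6+7+10+14)/4 = 37/4.
By the law of total expectation,
E[W] = (1/3)·(9) + (1/3)·(19/3) + (1/3)·(37/4) = 295/36.

295/36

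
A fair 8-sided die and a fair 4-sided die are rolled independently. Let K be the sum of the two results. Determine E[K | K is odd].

P(K is odd) = 1/2.
Σ over the event: 3·1/16 + 5·1/8 + 7·1/8 + 9·1/8 + 11·1/16 = 7/2.
E[K | K is odd] = (7/2) / (1/2) = 7.

7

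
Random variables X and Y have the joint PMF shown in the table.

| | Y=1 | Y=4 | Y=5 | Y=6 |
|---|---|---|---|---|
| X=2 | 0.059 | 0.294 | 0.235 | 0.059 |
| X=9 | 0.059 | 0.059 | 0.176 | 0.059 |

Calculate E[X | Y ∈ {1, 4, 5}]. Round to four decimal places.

P(Y ∈ {1, 4, 5}) = 0.882.
Σ X·P over the event = 2·(0.059) + 2·(0.294) + 2·(0.235) + 9·(0.059) + 9·(0.059) + 9·(0.176) = 3.822.
E[X | Y ∈ {1, 4, 5}] = (3.822) / (0.882) = 4.3333.

4.3333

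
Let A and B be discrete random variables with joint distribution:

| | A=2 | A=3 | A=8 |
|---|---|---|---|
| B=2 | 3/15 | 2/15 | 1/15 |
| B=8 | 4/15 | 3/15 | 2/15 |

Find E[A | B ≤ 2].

10/3

P(B ≤ 2) = 2/5.
Summing A·P(A=x,B=y) over the conditioning event gives 4/3.
E[A | B ≤ 2] = (4/3) / (2/5) = 10/3.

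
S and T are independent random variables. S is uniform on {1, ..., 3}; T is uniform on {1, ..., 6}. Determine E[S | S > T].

Outcomes with S > T: (2,1), (3,1), (3,2), each with probability 1/18.
E[S | S > T] = (2 + 3 + 3) / 3 = 8/3.

8/3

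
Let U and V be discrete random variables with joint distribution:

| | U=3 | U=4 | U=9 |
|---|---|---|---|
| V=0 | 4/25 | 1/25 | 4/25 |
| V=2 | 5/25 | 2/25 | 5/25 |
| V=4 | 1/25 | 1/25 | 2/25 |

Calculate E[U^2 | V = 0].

376/9

P(V = 0) = 9/25.
Summing U^2·P(U=x,V=y) over the conditioning event gives 376/25.
E[U^2 | V = 0] = (376/25) / (9/25) = 376/9.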